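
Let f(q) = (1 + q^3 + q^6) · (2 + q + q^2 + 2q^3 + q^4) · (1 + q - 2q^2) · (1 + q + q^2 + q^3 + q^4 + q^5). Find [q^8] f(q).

(1 + q^3 + q^6) has coefficients 1,0,0,1,0,0,1 for degrees 0…6.
(2 + q + q^2 + 2q^3 + q^4) has coefficients 2,1,1,2,1,0,0,0,0 for degrees 0…8.
Multiplying by (1 + q - 2q^2) gives running coefficients 2,3,-2,1,1,-3,-2,0,0 for degrees 0…8.
Finally multiplying by (1 + q + q^2 + q^3 + q^4 + q^5), the product of all factors after the first has coefficients 2,5,3,4,5,2,-2,-5,-3 for degrees 0…8.
[q^8] = 1·(-3) + 1·2 + 1·3 = 2.

2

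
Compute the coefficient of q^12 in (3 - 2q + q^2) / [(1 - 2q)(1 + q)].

The denominator gives the recurrence a_n = a_(n−1) + 2a_(n−2) for n ≥ 3; the numerator fixes a_0 = 3, a_1 = 1, a_2 = 8.
Iterating: 3, 1, 8, 10, 26, 46, 98, 190, 386, 766, 1538, 3070, 6146, so a_12 = 6146.

6146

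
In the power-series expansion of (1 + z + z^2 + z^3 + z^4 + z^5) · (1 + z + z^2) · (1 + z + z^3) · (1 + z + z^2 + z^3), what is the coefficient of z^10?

13

(1 + z + z^2 + z^3 + z^4 + z^5) has coefficients 1,1,1,1,1,1 for degrees 0…5.
(1 + z + z^2) has coefficients 1,1,1,0,0,0,0,0,0,0,0 for degrees 0…10.
Multiplying by (1 + z + z^3) gives running coefficients 1,2,2,2,1,1,0,0,0,0,0 for degrees 0…10.
Finally multiplying by (1 + z + z^2 + z^3), the product of all factors after the first has coefficients 1,3,5,7,7,6,4,2,1,0,0 for degrees 0…10.
[z^10] = 1·0 + 1·0 + 1·1 + 1·2 + 1·4 + 1·6 = 13.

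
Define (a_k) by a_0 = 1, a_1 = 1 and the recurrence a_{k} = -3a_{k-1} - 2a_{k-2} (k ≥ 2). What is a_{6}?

-125

The ordinary generating function has denominator 1 + 3y + 2y^2.
Iterating the recurrence: a_0,…,a_{6} = 1, 1, -5, 13, -29, 61, -125.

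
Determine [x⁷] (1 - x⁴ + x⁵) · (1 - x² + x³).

-2

(1 - x⁴ + x⁵) has coefficients 1,0,0,0,-1,1 for degrees 0…5.
(1 - x² + x³) has coefficients 1,0,-1,1,0,0,0,0 for degrees 0…7.
[x⁷] = 1·0 − 1·1 + 1·(-1) = -2.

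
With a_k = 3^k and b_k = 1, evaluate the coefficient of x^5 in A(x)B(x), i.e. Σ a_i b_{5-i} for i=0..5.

The convolution is the x^5 coefficient of A(x)B(x).
Σ = 1·1 + 3·1 + 9·1 + 27·1 + 81·1 + 243·1 = 364.

364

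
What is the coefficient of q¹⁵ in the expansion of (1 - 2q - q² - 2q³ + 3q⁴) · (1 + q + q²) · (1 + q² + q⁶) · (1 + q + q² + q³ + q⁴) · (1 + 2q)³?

(1 - 2q - q² - 2q³ + 3q⁴) has coefficients 1,-2,-1,-2,3 for degrees 0…4.
(1 + q + q²) has coefficients 1,1,1,0,0,0,0,0,0,0,0,0,0,0,0,0 for degrees 0…15.
Multiplying by (1 + q² + q⁶) gives running coefficients 1,1,2,1,1,0,1,1,1,0,0,0,0,0,0,0 for degrees 0…15.
Multiplying by (1 + q + q² + q³ + q⁴) gives running coefficients 1,2,4,5,6,5,5,4,4,3,3,2,1,0,0,0 for degrees 0…15.
Finally multiplying by (1 + 2q)³, the product of all factors after the first has coefficients 1,8,28,61,100,133,147,142,128,115,101,88,73,54,28,8 for degrees 0…15.
[q¹⁵] = 1·8 − 2·28 − 1·54 − 2·73 + 3·88 = 16.

16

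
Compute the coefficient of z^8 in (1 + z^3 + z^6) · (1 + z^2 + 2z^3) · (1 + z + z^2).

(1 + z^3 + z^6) has coefficients 1,0,0,1,0,0,1 for degrees 0…6.
(1 + z^2 + 2z^3) has coefficients 1,0,1,2,0,0,0,0,0 for degrees 0…8.
Finally multiplying by (1 + z + z^2), the product of all factors after the first has coefficients 1,1,2,3,3,2,0,0,0 for degrees 0…8.
[z^8] = 1·0 + 1·2 + 1·2 = 4.

4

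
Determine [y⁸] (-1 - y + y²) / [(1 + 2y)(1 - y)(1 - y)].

-32

The denominator gives the recurrence a_n = 3a_(n−2) − 2a_(n−3) for n ≥ 3; the numerator fixes a_0 = -1, a_1 = -1, a_2 = -2.
Iterating: -1, -1, -2, -1, -4, 1, -10, 11, -32, so a_8 = -32.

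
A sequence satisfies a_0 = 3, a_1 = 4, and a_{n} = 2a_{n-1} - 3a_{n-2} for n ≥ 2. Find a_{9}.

-212

The ordinary generating function has denominator 1 - 2y + 3y^2.
Iterating the recurrence: a_0,…,a_{9} = 3, 4, -1, -14, -25, -8, 59, 142, 107, -212.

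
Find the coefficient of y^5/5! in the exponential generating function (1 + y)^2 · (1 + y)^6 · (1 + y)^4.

The EGF product rule gives c_5 = Σ_{k_1+k_2+k_3=5} C(5; k_1,k_2,k_3) · ∏ g_i(k_i), where (1+y)^2 gives the falling factorial (2)_k; (1+y)^6 gives the falling factorial (6)_k; (1+y)^4 gives the falling factorial (4)_k.
g_1(k) for k = 0…5: 1, 2, 2, 0, 0, 0.
g_2(k) for k = 0…5: 1, 6, 30, 120, 360, 720.
g_3(k) for k = 0…5: 1, 4, 12, 24, 24, 0.
First combine the last two factors: h(k) = Σ_j C(k,j)·g_2(j)·g_3(k−j) for k = 0…5: 1, 10, 90, 720, 5040, 30240.
c_5 = Σ_k C(5,k)·g_1(k)·h(5−k) = 1·1·30240 + 5·2·5040 + 10·2·720 = 30240 + 50400 + 14400 = 95040.

95040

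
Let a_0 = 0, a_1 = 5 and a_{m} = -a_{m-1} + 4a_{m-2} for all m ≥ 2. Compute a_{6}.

The ordinary generating function has denominator 1 + y - 4y^2.
Iterating the recurrence: a_0,…,a_{6} = 0, 5, -5, 25, -45, 145, -325.

-325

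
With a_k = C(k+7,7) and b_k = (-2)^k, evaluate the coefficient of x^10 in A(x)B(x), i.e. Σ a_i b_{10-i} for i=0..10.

8868

The convolution is the t^10 coefficient of A(t)B(t).
Σ = 1·1024 + 8·(-512) + 36·256 + 120·(-128) + 330·64 + 792·(-32) + 1716·16 + 3432·(-8) + 6435·4 + 11440·(-2) + 19448·1 = 8868.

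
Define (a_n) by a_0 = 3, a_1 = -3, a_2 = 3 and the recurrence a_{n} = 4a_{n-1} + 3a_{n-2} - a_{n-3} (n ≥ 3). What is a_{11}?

444144

The ordinary generating function has denominator 1 - 4y - 3y^2 + y^3.
Iterating the recurrence: a_0,…,a_{11} = 3, -3, 3, 0, 12, 45, 216, 987, 4551, 20949, 96462, 444144.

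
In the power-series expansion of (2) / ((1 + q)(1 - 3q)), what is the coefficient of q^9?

The denominator gives the recurrence a_n = 2a_(n−1) + 3a_(n−2) for n ≥ 2; the numerator fixes a_0 = 2, a_1 = 4.
Iterating: 2, 4, 14, 40, 122, 364, 1094, 3280, 9842, 29524, so a_9 = 29524.

29524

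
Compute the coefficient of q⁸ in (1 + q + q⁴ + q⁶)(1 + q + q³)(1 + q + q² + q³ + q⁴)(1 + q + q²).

19

(1 + q + q⁴ + q⁶) has coefficients 1,1,0,0,1,0,1 for degrees 0…6.
(1 + q + q³) has coefficients 1,1,0,1,0,0,0,0,0 for degrees 0…8.
Multiplying by (1 + q + q² + q³ + q⁴) gives running coefficients 1,2,2,3,3,2,1,1,0 for degrees 0…8.
Finally multiplying by (1 + q + q²), the product of all factors after the first has coefficients 1,3,5,7,8,8,6,4,2 for degrees 0…8.
[q⁸] = 1·2 + 1·4 + 1·8 + 1·5 = 19.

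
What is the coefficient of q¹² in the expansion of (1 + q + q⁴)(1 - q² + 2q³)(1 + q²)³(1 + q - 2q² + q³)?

(1 + q + q⁴) has coefficients 1,1,0,0,1 for degrees 0…4.
(1 - q² + 2q³) has coefficients 1,0,-1,2,0,0,0,0,0,0,0,0,0 for degrees 0…12.
Multiplying by (1 + q²)³ gives running coefficients 1,0,2,2,0,6,-2,6,-1,2,0,0,0 for degrees 0…12.
Finally multiplying by (1 + q - 2q² + q³), the product of all factors after the first has coefficients 1,1,0,5,-2,4,6,-8,15,-13,10,-5,2 for degrees 0…12.
[q¹²] = 1·2 + 1·(-5) + 1·15 = 12.

12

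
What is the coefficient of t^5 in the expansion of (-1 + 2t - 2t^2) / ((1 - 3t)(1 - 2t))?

The denominator gives the recurrence a_n = 5a_(n−1) − 6a_(n−2) for n ≥ 3; the numerator fixes a_0 = -1, a_1 = -3, a_2 = -11.
Iterating: -1, -3, -11, -37, -119, -373, so a_5 = -373.

-373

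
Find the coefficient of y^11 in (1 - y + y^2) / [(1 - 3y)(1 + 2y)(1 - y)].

123047

Partial fractions give a closed form: a_n = (7/10)·3^n + (7/15)·(-2)^n + (-1/6)·1^n.
At n = 11: a_11 = 123047.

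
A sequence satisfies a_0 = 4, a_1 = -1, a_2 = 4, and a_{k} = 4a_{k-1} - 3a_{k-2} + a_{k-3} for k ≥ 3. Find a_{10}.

The ordinary generating function has denominator 1 - 4y + 3y^2 - y^3.
Iterating the recurrence: a_0,…,a_{10} = 4, -1, 4, 23, 79, 251, 790, 2486, 7825, 24632, 77539.

77539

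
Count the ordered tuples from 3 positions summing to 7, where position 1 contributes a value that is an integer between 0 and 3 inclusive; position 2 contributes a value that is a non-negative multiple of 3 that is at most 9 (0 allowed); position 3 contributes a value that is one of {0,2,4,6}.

5

The generating function for the choices is (1 + t + t^2 + t^3)·(1 + t^3 + t^6 + t^9)·(1 + t^2 + t^4 + t^6); the count is [t^7].
(1 + t + t^2 + t^3) has coefficients 1,1,1,1 for degrees 0…3.
(1 + t^3 + t^6 + t^9) has coefficients 1,0,0,1,0,0,1,0 for degrees 0…7.
Finally multiplying by (1 + t^2 + t^4 + t^6), the product of all factors after the first has coefficients 1,0,1,1,1,1,2,1 for degrees 0…7.
[t^7] = 1·1 + 1·2 + 1·1 + 1·1 = 5.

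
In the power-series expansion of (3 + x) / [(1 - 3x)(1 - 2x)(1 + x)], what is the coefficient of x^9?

145233

Partial fractions give a closed form: a_n = (15/2)·3^n + (-14/3)·2^n + (1/6)·(-1)^n.
At n = 9: a_9 = 145233.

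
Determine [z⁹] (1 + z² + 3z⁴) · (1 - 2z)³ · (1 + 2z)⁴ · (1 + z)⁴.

(1 + z² + 3z⁴) has coefficients 1,0,1,0,3 for degrees 0…4.
(1 - 2z)³ has coefficients 1,-6,12,-8,0,0,0,0,0,0 for degrees 0…9.
Multiplying by (1 + 2z)⁴ gives running coefficients 1,2,-12,-24,48,96,-64,-128,0,0 for degrees 0…9.
Finally multiplying by (1 + z)⁴, the product of all factors after the first has coefficients 1,6,2,-56,-111,98,500,360,-464,-928 for degrees 0…9.
[z⁹] = 1·(-928) + 1·360 + 3·98 = -274.

-274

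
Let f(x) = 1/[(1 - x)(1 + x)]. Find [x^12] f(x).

The denominator gives the recurrence a_n = a_(n−2) for n ≥ 2; the numerator fixes a_0 = 1, a_1 = 0.
Iterating: 1, 0, 1, 0, 1, 0, 1, 0, 1, 0, 1, 0, 1, so a_12 = 1.

1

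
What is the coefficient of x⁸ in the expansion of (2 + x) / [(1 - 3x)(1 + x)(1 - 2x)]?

33592

The denominator gives the recurrence a_n = 4a_(n−1) − a_(n−2) − 6a_(n−3) for n ≥ 3; the numerator fixes a_0 = 2, a_1 = 9, a_2 = 34.
Iterating: 2, 9, 34, 115, 372, 1169, 3614, 11055, 33592, so a_8 = 33592.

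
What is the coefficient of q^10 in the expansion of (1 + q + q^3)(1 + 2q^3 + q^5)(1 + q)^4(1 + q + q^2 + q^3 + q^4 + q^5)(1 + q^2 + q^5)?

360

(1 + q + q^3) has coefficients 1,1,0,1 for degrees 0…3.
(1 + 2q^3 + q^5) has coefficients 1,0,0,2,0,1,0,0,0,0,0 for degrees 0…10.
Multiplying by (1 + q)^4 gives running coefficients 1,4,6,6,9,13,12,8,4,1,0 for degrees 0…10.
Multiplying by (1 + q + q^2 + q^3 + q^4 + q^5) gives running coefficients 1,5,11,17,26,39,50,54,52,47,38 for degrees 0…10.
Finally multiplying by (1 + q^2 + q^5), the product of all factors after the first has coefficients 1,5,12,22,37,57,81,104,119,127,129 for degrees 0…10.
[q^10] = 1·129 + 1·127 + 1·104 = 360.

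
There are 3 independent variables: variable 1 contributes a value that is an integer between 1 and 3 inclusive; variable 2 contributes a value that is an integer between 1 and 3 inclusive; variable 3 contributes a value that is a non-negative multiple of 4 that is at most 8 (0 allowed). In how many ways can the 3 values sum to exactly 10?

The generating function for the choices is (x + x^2 + x^3)·(x + x^2 + x^3)·(1 + x^4 + x^8); the count is [x^10].
(x + x^2 + x^3) has coefficients 0,1,1,1 for degrees 0…3.
(x + x^2 + x^3) has coefficients 0,1,1,1,0,0,0,0,0,0,0 for degrees 0…10.
Finally multiplying by (1 + x^4 + x^8), the product of all factors after the first has coefficients 0,1,1,1,0,1,1,1,0,1,1 for degrees 0…10.
[x^10] = 1·1 + 1·0 + 1·1 = 2.

2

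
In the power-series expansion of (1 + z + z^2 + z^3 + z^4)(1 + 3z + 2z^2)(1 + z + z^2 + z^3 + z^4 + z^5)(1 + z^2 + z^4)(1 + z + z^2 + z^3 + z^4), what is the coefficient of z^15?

90

(1 + z + z^2 + z^3 + z^4) has coefficients 1,1,1,1,1 for degrees 0…4.
(1 + 3z + 2z^2) has coefficients 1,3,2,0,0,0,0,0,0,0,0,0,0,0,0,0 for degrees 0…15.
Multiplying by (1 + z + z^2 + z^3 + z^4 + z^5) gives running coefficients 1,4,6,6,6,6,5,2,0,0,0,0,0,0,0,0 for degrees 0…15.
Multiplying by (1 + z^2 + z^4) gives running coefficients 1,4,7,10,13,16,17,14,11,8,5,2,0,0,0,0 for degrees 0…15.
Finally multiplying by (1 + z + z^2 + z^3 + z^4), the product of all factors after the first has coefficients 1,5,12,22,35,50,63,70,71,66,55,40,26,15,7,2 for degrees 0…15.
[z^15] = 1·2 + 1·7 + 1·15 + 1·26 + 1·40 = 90.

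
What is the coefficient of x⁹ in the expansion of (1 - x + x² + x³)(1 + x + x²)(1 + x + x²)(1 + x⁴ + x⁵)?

8

(1 - x + x² + x³) has coefficients 1,-1,1,1 for degrees 0…3.
(1 + x + x²) has coefficients 1,1,1,0,0,0,0,0,0,0 for degrees 0…9.
Multiplying by (1 + x + x²) gives running coefficients 1,2,3,2,1,0,0,0,0,0 for degrees 0…9.
Finally multiplying by (1 + x⁴ + x⁵), the product of all factors after the first has coefficients 1,2,3,2,2,3,5,5,3,1 for degrees 0…9.
[x⁹] = 1·1 − 1·3 + 1·5 + 1·5 = 8.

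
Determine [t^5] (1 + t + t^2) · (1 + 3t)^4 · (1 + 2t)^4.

(1 + t + t^2) has coefficients 1,1,1 for degrees 0…2.
(1 + 3t)^4 has coefficients 1,12,54,108,81,0 for degrees 0…5.
Finally multiplying by (1 + 2t)^4, the product of all factors after the first has coefficients 1,20,174,860,2641,5160 for degrees 0…5.
[t^5] = 1·5160 + 1·2641 + 1·860 = 8661.

8661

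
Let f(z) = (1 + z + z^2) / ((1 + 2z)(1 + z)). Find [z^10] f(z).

1535

The denominator gives the recurrence a_n = −3a_(n−1) − 2a_(n−2) for n ≥ 3; the numerator fixes a_0 = 1, a_1 = -2, a_2 = 5.
Iterating: 1, -2, 5, -11, 23, -47, 95, -191, 383, -767, 1535, so a_10 = 1535.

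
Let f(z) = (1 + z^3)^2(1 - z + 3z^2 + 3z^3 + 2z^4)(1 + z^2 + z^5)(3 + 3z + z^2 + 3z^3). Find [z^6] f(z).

69

(1 + z^3)^2 has coefficients 1,0,0,2,0,0,1 for degrees 0…6.
(1 - z + 3z^2 + 3z^3 + 2z^4) has coefficients 1,-1,3,3,2,0,0 for degrees 0…6.
Multiplying by (1 + z^2 + z^5) gives running coefficients 1,-1,4,2,5,4,1 for degrees 0…6.
Finally multiplying by (3 + 3z + z^2 + 3z^3), the product of all factors after the first has coefficients 3,0,10,20,22,41,26 for degrees 0…6.
[z^6] = 1·26 + 2·20 + 1·3 = 69.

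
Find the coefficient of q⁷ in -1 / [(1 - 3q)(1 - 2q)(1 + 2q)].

The denominator gives the recurrence a_n = 3a_(n−1) + 4a_(n−2) − 12a_(n−3) for n ≥ 3; the numerator fixes a_0 = -1, a_1 = -3, a_2 = -13.
Iterating: -1, -3, -13, -39, -133, -399, -1261, -3783, so a_7 = -3783.

-3783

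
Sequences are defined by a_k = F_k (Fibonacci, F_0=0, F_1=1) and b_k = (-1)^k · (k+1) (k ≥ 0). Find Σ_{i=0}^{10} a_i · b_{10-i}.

The convolution is the x^10 coefficient of A(x)B(x).
Σ = 0·11 + 1·(-10) + 1·9 + 2·(-8) + 3·7 + 5·(-6) + 8·5 + 13·(-4) + 21·3 + 34·(-2) + 55·1 = 12.

12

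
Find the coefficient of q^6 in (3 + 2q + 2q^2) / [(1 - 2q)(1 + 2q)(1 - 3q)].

4847

Partial fractions give a closed form: a_n = (-9/2)·2^n + (1/2)·(-2)^n + (7)·3^n.
At n = 6: a_6 = 4847.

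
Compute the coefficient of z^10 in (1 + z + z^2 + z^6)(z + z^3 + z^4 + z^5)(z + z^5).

(1 + z + z^2 + z^6) has coefficients 1,1,1,0,0,0,1 for degrees 0…6.
(z + z^3 + z^4 + z^5) has coefficients 0,1,0,1,1,1,0,0,0,0,0 for degrees 0…10.
Finally multiplying by (z + z^5), the product of all factors after the first has coefficients 0,0,1,0,1,1,2,0,1,1,1 for degrees 0…10.
[z^10] = 1·1 + 1·1 + 1·1 + 1·1 = 4.

4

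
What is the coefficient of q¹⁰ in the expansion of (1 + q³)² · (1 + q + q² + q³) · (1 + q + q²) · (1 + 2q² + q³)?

18

(1 + q³)² has coefficients 1,0,0,2,0,0,1 for degrees 0…6.
(1 + q + q² + q³) has coefficients 1,1,1,1,0,0,0,0,0,0,0 for degrees 0…10.
Multiplying by (1 + q + q²) gives running coefficients 1,2,3,3,2,1,0,0,0,0,0 for degrees 0…10.
Finally multiplying by (1 + 2q² + q³), the product of all factors after the first has coefficients 1,2,5,8,10,10,7,4,1,0,0 for degrees 0…10.
[q¹⁰] = 1·0 + 2·4 + 1·10 = 18.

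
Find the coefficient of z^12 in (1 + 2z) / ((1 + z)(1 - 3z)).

The denominator gives the recurrence a_n = 2a_(n−1) + 3a_(n−2) for n ≥ 2; the numerator fixes a_0 = 1, a_1 = 4.
Iterating: 1, 4, 11, 34, 101, 304, 911, 2734, 8201, 24604, 73811, 221434, 664301, so a_12 = 664301.

664301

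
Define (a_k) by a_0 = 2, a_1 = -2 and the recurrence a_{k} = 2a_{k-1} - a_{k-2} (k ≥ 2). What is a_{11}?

-42

The ordinary generating function has denominator 1 - 2t + t^2.
Iterating the recurrence: a_0,…,a_{11} = 2, -2, -6, -10, -14, -18, -22, -26, -30, -34, -38, -42.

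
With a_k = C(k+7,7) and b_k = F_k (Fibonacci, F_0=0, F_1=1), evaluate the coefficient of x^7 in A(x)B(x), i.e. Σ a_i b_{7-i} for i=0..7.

3785

The convolution is the t^7 coefficient of A(t)B(t).
Σ = 1·13 + 8·8 + 36·5 + 120·3 + 330·2 + 792·1 + 1716·1 + 3432·0 = 3785.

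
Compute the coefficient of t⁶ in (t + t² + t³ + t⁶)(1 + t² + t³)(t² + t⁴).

(t + t² + t³ + t⁶) has coefficients 0,1,1,1,0,0,1 for degrees 0…6.
(1 + t² + t³) has coefficients 1,0,1,1,0,0,0 for degrees 0…6.
Finally multiplying by (t² + t⁴), the product of all factors after the first has coefficients 0,0,1,0,2,1,1 for degrees 0…6.
[t⁶] = 1·1 + 1·2 + 1·0 + 1·0 = 3.

3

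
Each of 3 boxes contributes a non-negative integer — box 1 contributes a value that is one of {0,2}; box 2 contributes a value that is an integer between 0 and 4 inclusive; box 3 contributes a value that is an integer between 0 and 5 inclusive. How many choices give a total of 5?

9

The generating function for the choices is (1 + y^2)·(1 + y + y^2 + y^3 + y^4)·(1 + y + y^2 + y^3 + y^4 + y^5); the count is [y^5].
(1 + y^2) has coefficients 1,0,1 for degrees 0…2.
(1 + y + y^2 + y^3 + y^4) has coefficients 1,1,1,1,1,0 for degrees 0…5.
Finally multiplying by (1 + y + y^2 + y^3 + y^4 + y^5), the product of all factors after the first has coefficients 1,2,3,4,5,5 for degrees 0…5.
[y^5] = 1·5 + 1·4 = 9.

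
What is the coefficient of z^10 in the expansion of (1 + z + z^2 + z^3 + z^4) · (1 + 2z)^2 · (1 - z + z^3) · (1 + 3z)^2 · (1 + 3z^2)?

(1 + z + z^2 + z^3 + z^4) has coefficients 1,1,1,1,1 for degrees 0…4.
(1 + 2z)^2 has coefficients 1,4,4,0,0,0,0,0,0,0,0 for degrees 0…10.
Multiplying by (1 - z + z^3) gives running coefficients 1,3,0,-3,4,4,0,0,0,0,0 for degrees 0…10.
Multiplying by (1 + 3z)^2 gives running coefficients 1,9,27,24,-14,1,60,36,0,0,0 for degrees 0…10.
Finally multiplying by (1 + 3z^2), the product of all factors after the first has coefficients 1,9,30,51,67,73,18,39,180,108,0 for degrees 0…10.
[z^10] = 1·0 + 1·108 + 1·180 + 1·39 + 1·18 = 345.

345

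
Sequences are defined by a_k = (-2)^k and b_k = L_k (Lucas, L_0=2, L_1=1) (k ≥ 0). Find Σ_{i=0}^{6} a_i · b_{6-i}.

136

This is [x^6] in the product of the two ordinary generating functions.
Σ = 1·18 − 2·11 + 4·7 − 8·4 + 16·3 − 32·1 + 64·2 = 136.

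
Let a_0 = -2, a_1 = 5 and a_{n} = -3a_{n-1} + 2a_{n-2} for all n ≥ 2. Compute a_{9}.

136931

The ordinary generating function has denominator 1 + 3q - 2q^2.
Iterating the recurrence: a_0,…,a_{9} = -2, 5, -19, 67, -239, 851, -3031, 10795, -38447, 136931.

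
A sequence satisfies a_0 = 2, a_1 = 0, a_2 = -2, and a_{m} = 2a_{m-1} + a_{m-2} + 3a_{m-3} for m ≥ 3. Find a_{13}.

The ordinary generating function has denominator 1 - 2z - z^2 - 3z^3.
Iterating the recurrence: a_0,…,a_{13} = 2, 0, -2, 2, 2, 0, 8, 22, 52, 150, 418, 1142, 3152, 8700.

8700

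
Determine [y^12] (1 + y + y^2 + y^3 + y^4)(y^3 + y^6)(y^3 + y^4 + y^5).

4

(1 + y + y^2 + y^3 + y^4) has coefficients 1,1,1,1,1 for degrees 0…4.
(y^3 + y^6) has coefficients 0,0,0,1,0,0,1,0,0,0,0,0,0 for degrees 0…12.
Finally multiplying by (y^3 + y^4 + y^5), the product of all factors after the first has coefficients 0,0,0,0,0,0,1,1,1,1,1,1,0 for degrees 0…12.
[y^12] = 1·0 + 1·1 + 1·1 + 1·1 + 1·1 = 4.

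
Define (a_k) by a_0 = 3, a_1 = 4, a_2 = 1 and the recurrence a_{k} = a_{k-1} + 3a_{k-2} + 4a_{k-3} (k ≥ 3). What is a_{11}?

The ordinary generating function has denominator 1 - q - 3q^2 - 4q^3.
Iterating the recurrence: a_0,…,a_{11} = 3, 4, 1, 25, 44, 123, 355, 900, 2457, 6577, 17548, 47107.

47107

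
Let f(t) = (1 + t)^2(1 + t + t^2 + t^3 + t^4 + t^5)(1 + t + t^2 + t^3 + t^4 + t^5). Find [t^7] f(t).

(1 + t)^2 has coefficients 1,2,1 for degrees 0…2.
(1 + t + t^2 + t^3 + t^4 + t^5) has coefficients 1,1,1,1,1,1,0,0 for degrees 0…7.
Finally multiplying by (1 + t + t^2 + t^3 + t^4 + t^5), the product of all factors after the first has coefficients 1,2,3,4,5,6,5,4 for degrees 0…7.
[t^7] = 1·4 + 2·5 + 1·6 = 20.

20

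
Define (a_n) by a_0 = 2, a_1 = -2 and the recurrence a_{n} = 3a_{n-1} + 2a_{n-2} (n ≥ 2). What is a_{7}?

-1546

The ordinary generating function has denominator 1 - 3x - 2x^2.
Iterating the recurrence: a_0,…,a_{7} = 2, -2, -2, -10, -34, -122, -434, -1546.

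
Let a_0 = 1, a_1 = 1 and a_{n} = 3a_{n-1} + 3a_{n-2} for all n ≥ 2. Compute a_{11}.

The ordinary generating function has denominator 1 - 3t - 3t^2.
Iterating the recurrence: a_0,…,a_{11} = 1, 1, 6, 21, 81, 306, 1161, 4401, 16686, 63261, 239841, 909306.

909306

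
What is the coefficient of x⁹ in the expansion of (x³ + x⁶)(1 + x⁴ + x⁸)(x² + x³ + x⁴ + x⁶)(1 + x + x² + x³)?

6

(x³ + x⁶) has coefficients 0,0,0,1,0,0,1 for degrees 0…6.
(1 + x⁴ + x⁸) has coefficients 1,0,0,0,1,0,0,0,1,0 for degrees 0…9.
Multiplying by (x² + x³ + x⁴ + x⁶) gives running coefficients 0,0,1,1,1,0,2,1,1,0 for degrees 0…9.
Finally multiplying by (1 + x + x² + x³), the product of all factors after the first has coefficients 0,0,1,2,3,3,4,4,4,4 for degrees 0…9.
[x⁹] = 1·4 + 1·2 = 6.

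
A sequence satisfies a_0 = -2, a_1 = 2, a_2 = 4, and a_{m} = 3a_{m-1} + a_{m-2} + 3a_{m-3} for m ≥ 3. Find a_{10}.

The ordinary generating function has denominator 1 - 3q - q^2 - 3q^3.
Iterating the recurrence: a_0,…,a_{10} = -2, 2, 4, 8, 34, 122, 424, 1496, 5278, 18602, 65572.

65572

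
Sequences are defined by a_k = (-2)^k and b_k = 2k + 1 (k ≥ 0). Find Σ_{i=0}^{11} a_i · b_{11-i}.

-447

Write out a_i and b_{11-i} for i = 0,…,11 and sum the products.
Σ = 1·23 − 2·21 + 4·19 − 8·17 + 16·15 − 32·13 + 64·11 − 128·9 + 256·7 − 512·5 + 1024·3 − 2048·1 = -447.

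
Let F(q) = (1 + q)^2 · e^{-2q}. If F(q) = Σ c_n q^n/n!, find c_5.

The EGF product rule gives c_5 = Σ_{k_1+k_2=5} C(5; k_1,k_2) · ∏ g_i(k_i), where (1+q)^2 gives the falling factorial (2)_k; e^{-2q} gives (-2)^k.
g_1(k) for k = 0…5: 1, 2, 2, 0, 0, 0.
g_2(k) for k = 0…5: 1, -2, 4, -8, 16, -32.
c_5 = Σ_k C(5,k)·g_1(k)·g_2(5−k) = 1·1·(-32) + 5·2·16 + 10·2·(-8) = −32 + 160 − 160 = -32.

-32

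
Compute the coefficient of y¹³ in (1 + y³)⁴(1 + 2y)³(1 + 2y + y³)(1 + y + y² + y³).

(1 + y³)⁴ has coefficients 1,0,0,4,0,0,6,0,0,4,0,0,1 for degrees 0…12.
(1 + 2y)³ has coefficients 1,6,12,8,0,0,0,0,0,0,0,0,0,0 for degrees 0…13.
Multiplying by (1 + 2y + y³) gives running coefficients 1,8,24,33,22,12,8,0,0,0,0,0,0,0 for degrees 0…13.
Finally multiplying by (1 + y + y² + y³), the product of all factors after the first has coefficients 1,9,33,66,87,91,75,42,20,8,0,0,0,0 for degrees 0…13.
[y¹³] = 1·0 + 4·0 + 6·42 + 4·87 + 1·9 = 609.

609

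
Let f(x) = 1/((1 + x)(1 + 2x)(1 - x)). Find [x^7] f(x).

-170

Partial fractions give a closed form: a_n = (-1/2)·(-1)^n + (4/3)·(-2)^n + (1/6)·1^n.
At n = 7: a_7 = -170.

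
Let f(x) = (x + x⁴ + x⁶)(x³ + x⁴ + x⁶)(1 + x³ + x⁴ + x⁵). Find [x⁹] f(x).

(x + x⁴ + x⁶) has coefficients 0,1,0,0,1,0,1 for degrees 0…6.
(x³ + x⁴ + x⁶) has coefficients 0,0,0,1,1,0,1,0,0,0 for degrees 0…9.
Finally multiplying by (1 + x³ + x⁴ + x⁵), the product of all factors after the first has coefficients 0,0,0,1,1,0,2,2,2,2 for degrees 0…9.
[x⁹] = 1·2 + 1·0 + 1·1 = 3.

3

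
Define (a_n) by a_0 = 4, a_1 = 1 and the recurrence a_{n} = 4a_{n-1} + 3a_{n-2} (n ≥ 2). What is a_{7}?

31627

The ordinary generating function has denominator 1 - 4x - 3x^2.
Iterating the recurrence: a_0,…,a_{7} = 4, 1, 16, 67, 316, 1465, 6808, 31627.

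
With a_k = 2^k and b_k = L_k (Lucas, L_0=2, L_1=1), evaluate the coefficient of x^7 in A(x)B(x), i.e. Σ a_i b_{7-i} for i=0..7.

Write out a_i and b_{7-i} for i = 0,…,7 and sum the products.
Σ = 1·29 + 2·18 + 4·11 + 8·7 + 16·4 + 32·3 + 64·1 + 128·2 = 645.

645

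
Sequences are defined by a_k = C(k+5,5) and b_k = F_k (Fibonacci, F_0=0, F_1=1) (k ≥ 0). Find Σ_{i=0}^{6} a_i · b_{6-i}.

The convolution is the x^6 coefficient of A(x)B(x).
Σ = 1·8 + 6·5 + 21·3 + 56·2 + 126·1 + 252·1 + 462·0 = 591.

591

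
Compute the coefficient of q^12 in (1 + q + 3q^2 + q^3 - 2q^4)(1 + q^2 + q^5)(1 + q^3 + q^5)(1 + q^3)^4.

18

(1 + q + 3q^2 + q^3 - 2q^4) has coefficients 1,1,3,1,-2 for degrees 0…4.
(1 + q^2 + q^5) has coefficients 1,0,1,0,0,1,0,0,0,0,0,0,0 for degrees 0…12.
Multiplying by (1 + q^3 + q^5) gives running coefficients 1,0,1,1,0,3,0,1,1,0,1,0,0 for degrees 0…12.
Finally multiplying by (1 + q^3)^4, the product of all factors after the first has coefficients 1,0,1,5,0,7,10,1,19,10,5,26,5 for degrees 0…12.
[q^12] = 1·5 + 1·26 + 3·5 + 1·10 − 2·19 = 18.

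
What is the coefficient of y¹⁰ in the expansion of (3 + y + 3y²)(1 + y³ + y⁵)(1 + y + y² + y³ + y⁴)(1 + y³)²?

43

(3 + y + 3y²) has coefficients 3,1,3 for degrees 0…2.
(1 + y³ + y⁵) has coefficients 1,0,0,1,0,1,0,0,0,0,0 for degrees 0…10.
Multiplying by (1 + y + y² + y³ + y⁴) gives running coefficients 1,1,1,2,2,2,2,2,1,1,0 for degrees 0…10.
Finally multiplying by (1 + y³)², the product of all factors after the first has coefficients 1,1,1,4,4,4,7,7,6,7,6 for degrees 0…10.
[y¹⁰] = 3·6 + 1·7 + 3·6 = 43.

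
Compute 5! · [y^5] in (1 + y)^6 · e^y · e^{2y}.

The EGF product rule gives c_5 = Σ_{k_1+k_2+k_3=5} C(5; k_1,k_2,k_3) · ∏ g_i(k_i), where (1+y)^6 gives the falling factorial (6)_k; e^y gives (1)^k; e^{2y} gives (2)^k.
g_1(k) for k = 0…5: 1, 6, 30, 120, 360, 720.
g_2(k) for k = 0…5: 1, 1, 1, 1, 1, 1.
g_3(k) for k = 0…5: 1, 2, 4, 8, 16, 32.
First combine the last two factors: h(k) = Σ_j C(k,j)·g_2(j)·g_3(k−j) for k = 0…5: 1, 3, 9, 27, 81, 243.
c_5 = Σ_k C(5,k)·g_1(k)·h(5−k) = 1·1·243 + 5·6·81 + 10·30·27 + 10·120·9 + 5·360·3 + 1·720·1 = 243 + 2430 + 8100 + 10800 + 5400 + 720 = 27693.

27693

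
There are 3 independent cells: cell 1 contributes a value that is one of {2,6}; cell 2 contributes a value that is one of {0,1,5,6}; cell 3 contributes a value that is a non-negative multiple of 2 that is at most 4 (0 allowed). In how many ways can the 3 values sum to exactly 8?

The generating function for the choices is (q² + q⁶)·(1 + q + q⁵ + q⁶)·(1 + q² + q⁴); the count is [q⁸].
(q² + q⁶) has coefficients 0,0,1,0,0,0,1 for degrees 0…6.
(1 + q + q⁵ + q⁶) has coefficients 1,1,0,0,0,1,1,0,0 for degrees 0…8.
Finally multiplying by (1 + q² + q⁴), the product of all factors after the first has coefficients 1,1,1,1,1,2,1,1,1 for degrees 0…8.
[q⁸] = 1·1 + 1·1 = 2.

2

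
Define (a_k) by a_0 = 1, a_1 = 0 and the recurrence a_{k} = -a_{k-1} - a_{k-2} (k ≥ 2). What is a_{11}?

-1

The ordinary generating function has denominator 1 + z + z^2.
Iterating the recurrence: a_0,…,a_{11} = 1, 0, -1, 1, 0, -1, 1, 0, -1, 1, 0, -1.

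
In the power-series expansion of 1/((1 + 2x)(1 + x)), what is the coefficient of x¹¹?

Partial fractions give a closed form: a_n = (2)·(-2)^n + (-1)·(-1)^n.
At n = 11: a_11 = -4095.

-4095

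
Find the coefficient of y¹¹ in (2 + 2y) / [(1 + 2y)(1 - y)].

-1364

The denominator gives the recurrence a_n = −a_(n−1) + 2a_(n−2) for n ≥ 2; the numerator fixes a_0 = 2, a_1 = 0.
Iterating: 2, 0, 4, -4, 12, -20, 44, -84, 172, -340, 684, -1364, so a_11 = -1364.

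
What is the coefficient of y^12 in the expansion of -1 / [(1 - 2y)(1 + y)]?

-2731

The denominator gives the recurrence a_n = a_(n−1) + 2a_(n−2) for n ≥ 2; the numerator fixes a_0 = -1, a_1 = -1.
Iterating: -1, -1, -3, -5, -11, -21, -43, -85, -171, -341, -683, -1365, -2731, so a_12 = -2731.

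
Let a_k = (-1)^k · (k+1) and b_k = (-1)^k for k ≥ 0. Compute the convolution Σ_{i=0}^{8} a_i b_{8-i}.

The convolution is the t^8 coefficient of A(t)B(t).
Σ = 1·1 − 2·(-1) + 3·1 − 4·(-1) + 5·1 − 6·(-1) + 7·1 − 8·(-1) + 9·1 = 45.

45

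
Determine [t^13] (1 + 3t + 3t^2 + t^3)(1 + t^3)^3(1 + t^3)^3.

(1 + 3t + 3t^2 + t^3) has coefficients 1,3,3,1 for degrees 0…3.
(1 + t^3)^3 has coefficients 1,0,0,3,0,0,3,0,0,1,0,0,0,0 for degrees 0…13.
Finally multiplying by (1 + t^3)^3, the product of all factors after the first has coefficients 1,0,0,6,0,0,15,0,0,20,0,0,15,0 for degrees 0…13.
[t^13] = 1·0 + 3·15 + 3·0 + 1·0 = 45.

45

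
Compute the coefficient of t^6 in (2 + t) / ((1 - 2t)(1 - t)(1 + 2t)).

The denominator gives the recurrence a_n = a_(n−1) + 4a_(n−2) − 4a_(n−3) for n ≥ 3; the numerator fixes a_0 = 2, a_1 = 3, a_2 = 11.
Iterating: 2, 3, 11, 15, 47, 63, 191, so a_6 = 191.

191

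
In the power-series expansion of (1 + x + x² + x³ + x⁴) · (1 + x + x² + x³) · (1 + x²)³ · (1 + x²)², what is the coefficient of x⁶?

(1 + x + x² + x³ + x⁴) has coefficients 1,1,1,1,1 for degrees 0…4.
(1 + x + x² + x³) has coefficients 1,1,1,1,0,0,0 for degrees 0…6.
Multiplying by (1 + x²)³ gives running coefficients 1,1,4,4,6,6,4 for degrees 0…6.
Finally multiplying by (1 + x²)², the product of all factors after the first has coefficients 1,1,6,6,15,15,20 for degrees 0…6.
[x⁶] = 1·20 + 1·15 + 1·15 + 1·6 + 1·6 = 62.

62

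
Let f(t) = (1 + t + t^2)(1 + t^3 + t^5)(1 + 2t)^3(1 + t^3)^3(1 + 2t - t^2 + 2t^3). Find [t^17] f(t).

327

(1 + t + t^2) has coefficients 1,1,1 for degrees 0…2.
(1 + t^3 + t^5) has coefficients 1,0,0,1,0,1,0,0,0,0,0,0,0,0,0,0,0,0 for degrees 0…17.
Multiplying by (1 + 2t)^3 gives running coefficients 1,6,12,9,6,13,14,12,8,0,0,0,0,0,0,0,0,0 for degrees 0…17.
Multiplying by (1 + t^3)^3 gives running coefficients 1,6,12,12,24,49,44,48,83,70,60,75,51,42,37,14,12,8 for degrees 0…17.
Finally multiplying by (1 + 2t - t^2 + 2t^3), the product of all factors after the first has coefficients 1,8,23,32,48,109,142,135,233,276,213,291,281,189,220,148,87,92 for degrees 0…17.
[t^17] = 1·92 + 1·87 + 1·148 = 327.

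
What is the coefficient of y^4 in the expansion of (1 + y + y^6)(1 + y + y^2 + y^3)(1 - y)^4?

(1 + y + y^6) has coefficients 1,1,0,0,0 for degrees 0…4.
(1 + y + y^2 + y^3) has coefficients 1,1,1,1,0 for degrees 0…4.
Finally multiplying by (1 - y)^4, the product of all factors after the first has coefficients 1,-3,3,-1,-1 for degrees 0…4.
[y^4] = 1·(-1) + 1·(-1) = -2.

-2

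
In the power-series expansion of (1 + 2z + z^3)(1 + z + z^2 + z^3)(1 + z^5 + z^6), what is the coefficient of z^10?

4

(1 + 2z + z^3) has coefficients 1,2,0,1 for degrees 0…3.
(1 + z + z^2 + z^3) has coefficients 1,1,1,1,0,0,0,0,0,0,0 for degrees 0…10.
Finally multiplying by (1 + z^5 + z^6), the product of all factors after the first has coefficients 1,1,1,1,0,1,2,2,2,1,0 for degrees 0…10.
[z^10] = 1·0 + 2·1 + 1·2 = 4.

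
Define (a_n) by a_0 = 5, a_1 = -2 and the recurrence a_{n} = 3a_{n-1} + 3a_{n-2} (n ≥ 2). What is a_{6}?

1269

The ordinary generating function has denominator 1 - 3z - 3z^2.
Iterating the recurrence: a_0,…,a_{6} = 5, -2, 9, 21, 90, 333, 1269.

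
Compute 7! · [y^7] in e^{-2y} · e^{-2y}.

The EGF product rule gives c_7 = Σ_{k_1+k_2=7} C(7; k_1,k_2) · ∏ g_i(k_i), where e^{-2y} gives (-2)^k; e^{-2y} gives (-2)^k.
g_1(k) for k = 0…7: 1, -2, 4, -8, 16, -32, 64, -128.
g_2(k) for k = 0…7: 1, -2, 4, -8, 16, -32, 64, -128.
c_7 = Σ_k C(7,k)·g_1(k)·g_2(7−k) = 1·1·(-128) + 7·(-2)·64 + 21·4·(-32) + 35·(-8)·16 + 35·16·(-8) + 21·(-32)·4 + 7·64·(-2) + 1·(-128)·1 = −128 − 896 − 2688 − 4480 − 4480 − 2688 − 896 − 128 = -16384.

-16384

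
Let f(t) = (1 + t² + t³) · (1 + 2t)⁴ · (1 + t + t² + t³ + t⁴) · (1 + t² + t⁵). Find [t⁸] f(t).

461

(1 + t² + t³) has coefficients 1,0,1,1 for degrees 0…3.
(1 + 2t)⁴ has coefficients 1,8,24,32,16,0,0,0,0 for degrees 0…8.
Multiplying by (1 + t + t² + t³ + t⁴) gives running coefficients 1,9,33,65,81,80,72,48,16 for degrees 0…8.
Finally multiplying by (1 + t² + t⁵), the product of all factors after the first has coefficients 1,9,34,74,114,146,162,161,153 for degrees 0…8.
[t⁸] = 1·153 + 1·162 + 1·146 = 461.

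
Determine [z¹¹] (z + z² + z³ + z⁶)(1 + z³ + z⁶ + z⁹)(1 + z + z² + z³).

5

(z + z² + z³ + z⁶) has coefficients 0,1,1,1,0,0,1 for degrees 0…6.
(1 + z³ + z⁶ + z⁹) has coefficients 1,0,0,1,0,0,1,0,0,1,0,0 for degrees 0…11.
Finally multiplying by (1 + z + z² + z³), the product of all factors after the first has coefficients 1,1,1,2,1,1,2,1,1,2,1,1 for degrees 0…11.
[z¹¹] = 1·1 + 1·2 + 1·1 + 1·1 = 5.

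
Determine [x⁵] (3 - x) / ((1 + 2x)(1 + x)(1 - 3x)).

203

Partial fractions give a closed form: a_n = (14/5)·(-2)^n + (-1)·(-1)^n + (6/5)·3^n.
At n = 5: a_5 = 203.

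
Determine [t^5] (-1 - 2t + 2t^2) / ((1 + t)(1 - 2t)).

-33

The denominator gives the recurrence a_n = a_(n−1) + 2a_(n−2) for n ≥ 3; the numerator fixes a_0 = -1, a_1 = -3, a_2 = -3.
Iterating: -1, -3, -3, -9, -15, -33, so a_5 = -33.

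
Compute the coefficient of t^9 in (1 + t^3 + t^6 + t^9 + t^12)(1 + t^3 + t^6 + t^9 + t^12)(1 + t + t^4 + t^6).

6

(1 + t^3 + t^6 + t^9 + t^12) has coefficients 1,0,0,1,0,0,1,0,0,1 for degrees 0…9.
(1 + t^3 + t^6 + t^9 + t^12) has coefficients 1,0,0,1,0,0,1,0,0,1 for degrees 0…9.
Finally multiplying by (1 + t + t^4 + t^6), the product of all factors after the first has coefficients 1,1,0,1,2,0,2,2,0,2 for degrees 0…9.
[t^9] = 1·2 + 1·2 + 1·1 + 1·1 = 6.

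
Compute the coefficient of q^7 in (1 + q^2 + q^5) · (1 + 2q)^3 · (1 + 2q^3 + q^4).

50

(1 + q^2 + q^5) has coefficients 1,0,1,0,0,1 for degrees 0…5.
(1 + 2q)^3 has coefficients 1,6,12,8,0,0,0,0 for degrees 0…7.
Finally multiplying by (1 + 2q^3 + q^4), the product of all factors after the first has coefficients 1,6,12,10,13,30,28,8 for degrees 0…7.
[q^7] = 1·8 + 1·30 + 1·12 = 50.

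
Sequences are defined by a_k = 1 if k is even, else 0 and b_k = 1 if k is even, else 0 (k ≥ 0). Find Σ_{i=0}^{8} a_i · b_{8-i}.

5

The convolution is the x^8 coefficient of A(x)B(x).
Σ = 1·1 + 0·0 + 1·1 + 0·0 + 1·1 + 0·0 + 1·1 + 0·0 + 1·1 = 5.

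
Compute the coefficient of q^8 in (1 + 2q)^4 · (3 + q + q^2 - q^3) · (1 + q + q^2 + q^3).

(1 + 2q)^4 has coefficients 1,8,24,32,16 for degrees 0…4.
(3 + q + q^2 - q^3) has coefficients 3,1,1,-1,0,0,0,0,0 for degrees 0…8.
Finally multiplying by (1 + q + q^2 + q^3), the product of all factors after the first has coefficients 3,4,5,4,1,0,-1,0,0 for degrees 0…8.
[q^8] = 1·0 + 8·0 + 24·(-1) + 32·0 + 16·1 = -8.

-8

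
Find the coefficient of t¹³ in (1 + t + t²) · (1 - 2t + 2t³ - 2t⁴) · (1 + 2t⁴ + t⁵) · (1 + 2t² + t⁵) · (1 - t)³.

7

(1 + t + t²) has coefficients 1,1,1 for degrees 0…2.
(1 - 2t + 2t³ - 2t⁴) has coefficients 1,-2,0,2,-2,0,0,0,0,0,0,0,0,0 for degrees 0…13.
Multiplying by (1 + 2t⁴ + t⁵) gives running coefficients 1,-2,0,2,0,-3,-2,4,-2,-2,0,0,0,0 for degrees 0…13.
Multiplying by (1 + 2t² + t⁵) gives running coefficients 1,-2,2,-2,0,2,-4,-2,-4,6,-7,-6,4,-2 for degrees 0…13.
Finally multiplying by (1 - t)³, the product of all factors after the first has coefficients 1,-5,11,-15,14,-6,-8,16,-12,16,-35,37,-5,-25 for degrees 0…13.
[t¹³] = 1·(-25) + 1·(-5) + 1·37 = 7.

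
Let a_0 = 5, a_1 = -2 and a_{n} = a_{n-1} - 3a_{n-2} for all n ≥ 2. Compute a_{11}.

-971

The ordinary generating function has denominator 1 - t + 3t^2.
Iterating the recurrence: a_0,…,a_{11} = 5, -2, -17, -11, 40, 73, -47, -266, -125, 673, 1048, -971.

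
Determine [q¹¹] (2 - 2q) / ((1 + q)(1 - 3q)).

Partial fractions give a closed form: a_n = (1)·(-1)^n + (1)·3^n.
At n = 11: a_11 = 177146.

177146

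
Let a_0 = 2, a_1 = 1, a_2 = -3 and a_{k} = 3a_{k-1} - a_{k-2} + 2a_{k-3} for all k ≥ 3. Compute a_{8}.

-967

The ordinary generating function has denominator 1 - 3t + t^2 - 2t^3.
Iterating the recurrence: a_0,…,a_{8} = 2, 1, -3, -6, -13, -39, -116, -335, -967.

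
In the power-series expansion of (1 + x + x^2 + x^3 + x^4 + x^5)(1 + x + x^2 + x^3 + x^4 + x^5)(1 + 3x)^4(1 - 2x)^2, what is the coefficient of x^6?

-2

(1 + x + x^2 + x^3 + x^4 + x^5) has coefficients 1,1,1,1,1,1 for degrees 0…5.
(1 + x + x^2 + x^3 + x^4 + x^5) has coefficients 1,1,1,1,1,1,0 for degrees 0…6.
Multiplying by (1 + 3x)^4 gives running coefficients 1,13,67,175,256,256,255 for degrees 0…6.
Finally multiplying by (1 - 2x)^2, the product of all factors after the first has coefficients 1,9,19,-41,-176,-68,255 for degrees 0…6.
[x^6] = 1·255 + 1·(-68) + 1·(-176) + 1·(-41) + 1·19 + 1·9 = -2.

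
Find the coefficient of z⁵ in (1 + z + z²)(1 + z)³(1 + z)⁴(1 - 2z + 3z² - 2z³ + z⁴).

(1 + z + z²) has coefficients 1,1,1 for degrees 0…2.
(1 + z)³ has coefficients 1,3,3,1,0,0 for degrees 0…5.
Multiplying by (1 + z)⁴ gives running coefficients 1,7,21,35,35,21 for degrees 0…5.
Finally multiplying by (1 - 2z + 3z² - 2z³ + z⁴), the product of all factors after the first has coefficients 1,5,10,12,15,21 for degrees 0…5.
[z⁵] = 1·21 + 1·15 + 1·12 = 48.

48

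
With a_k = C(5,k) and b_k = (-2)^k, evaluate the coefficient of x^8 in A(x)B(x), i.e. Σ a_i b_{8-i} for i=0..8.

Write out a_i and b_{8-i} for i = 0,…,8 and sum the products.
Σ = 1·256 + 5·(-128) + 10·64 + 10·(-32) + 5·16 + 1·(-8) + 0·4 + 0·(-2) + 0·1 = 8.

8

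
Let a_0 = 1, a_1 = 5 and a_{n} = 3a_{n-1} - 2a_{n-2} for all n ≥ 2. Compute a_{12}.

16381

The ordinary generating function has denominator 1 - 3x + 2x^2.
Iterating the recurrence: a_0,…,a_{12} = 1, 5, 13, 29, 61, 125, 253, 509, 1021, 2045, 4093, 8189, 16381.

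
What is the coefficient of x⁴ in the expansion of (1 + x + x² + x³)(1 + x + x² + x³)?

3

(1 + x + x² + x³) has coefficients 1,1,1,1 for degrees 0…3.
(1 + x + x² + x³) has coefficients 1,1,1,1,0 for degrees 0…4.
[x⁴] = 1·0 + 1·1 + 1·1 + 1·1 = 3.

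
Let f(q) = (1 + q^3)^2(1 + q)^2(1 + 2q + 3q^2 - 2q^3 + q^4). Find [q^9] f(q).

8

(1 + q^3)^2 has coefficients 1,0,0,2,0,0,1 for degrees 0…6.
(1 + q)^2 has coefficients 1,2,1,0,0,0,0,0,0,0 for degrees 0…9.
Finally multiplying by (1 + 2q + 3q^2 - 2q^3 + q^4), the product of all factors after the first has coefficients 1,4,8,6,0,0,1,0,0,0 for degrees 0…9.
[q^9] = 1·0 + 2·1 + 1·6 = 8.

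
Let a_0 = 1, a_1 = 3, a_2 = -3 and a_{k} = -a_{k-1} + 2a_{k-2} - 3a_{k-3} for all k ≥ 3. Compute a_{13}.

The ordinary generating function has denominator 1 + q - 2q^2 + 3q^3.
Iterating the recurrence: a_0,…,a_{13} = 1, 3, -3, 6, -21, 42, -102, 249, -579, 1383, -3288, 7791, -18516, 43962.

43962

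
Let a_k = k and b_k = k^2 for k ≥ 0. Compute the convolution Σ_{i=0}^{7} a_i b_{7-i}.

Write out a_i and b_{7-i} for i = 0,…,7 and sum the products.
Σ = 0·49 + 1·36 + 2·25 + 3·16 + 4·9 + 5·4 + 6·1 + 7·0 = 196.

196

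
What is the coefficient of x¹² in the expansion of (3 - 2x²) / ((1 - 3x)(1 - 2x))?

The denominator gives the recurrence a_n = 5a_(n−1) − 6a_(n−2) for n ≥ 3; the numerator fixes a_0 = 3, a_1 = 15, a_2 = 55.
Iterating: 3, 15, 55, 185, 595, 1865, 5755, 17585, 53395, 161465, 486955, 1465985, 4408195, so a_12 = 4408195.

4408195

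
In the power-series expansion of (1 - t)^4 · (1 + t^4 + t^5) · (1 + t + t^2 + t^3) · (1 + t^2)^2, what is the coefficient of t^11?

(1 - t)^4 has coefficients 1,-4,6,-4,1 for degrees 0…4.
(1 + t^4 + t^5) has coefficients 1,0,0,0,1,1,0,0,0,0,0,0 for degrees 0…11.
Multiplying by (1 + t + t^2 + t^3) gives running coefficients 1,1,1,1,1,2,2,2,1,0,0,0 for degrees 0…11.
Finally multiplying by (1 + t^2)^2, the product of all factors after the first has coefficients 1,1,3,3,4,5,5,7,6,6,4,2 for degrees 0…11.
[t^11] = 1·2 − 4·4 + 6·6 − 4·6 + 1·7 = 5.

5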